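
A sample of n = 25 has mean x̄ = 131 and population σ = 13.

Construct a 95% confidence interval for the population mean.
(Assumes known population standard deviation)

Answer: (125.9040, 136.0960)

Derivation:
Confidence level: 95%, α = 0.05
z_0.025 = 1.960
SE = σ/√n = 13/√25 = 2.6000
Margin of error = 1.960 × 2.6000 = 5.0960
CI: x̄ ± margin = 131 ± 5.0960
CI: (125.9040, 136.0960)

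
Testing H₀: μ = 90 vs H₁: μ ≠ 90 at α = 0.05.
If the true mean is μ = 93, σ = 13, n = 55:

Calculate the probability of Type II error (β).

Answer: β ≈ 0.5980

Derivation:
SE = σ/√n = 13/√55 = 1.7529
Critical values: μ₀ ± z_0.025×SE = 90 ± 1.960×1.7529
Acceptance region: (86.5643, 93.4357)
Under H₁ (μ = 93): z_high = (93.4357 - 93)/1.7529 = 0.2486, z_low = (86.5643 - 93)/1.7529 = -3.6715
β = P(not reject | H₁) = Φ(0.2486) - Φ(-3.6715) ≈ 0.5980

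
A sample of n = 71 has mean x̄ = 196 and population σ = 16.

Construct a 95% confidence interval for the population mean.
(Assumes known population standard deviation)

Confidence level: 95%, α = 0.05
z_0.025 = 1.960
SE = σ/√n = 16/√71 = 1.8989
Margin of error = 1.960 × 1.8989 = 3.7218
CI: x̄ ± margin = 196 ± 3.7218
CI: (192.2782, 199.7218)

Answer: (192.2782, 199.7218)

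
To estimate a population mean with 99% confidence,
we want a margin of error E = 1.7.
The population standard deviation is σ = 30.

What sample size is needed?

z_0.005 = 2.576
n = (z×σ/E)² = (2.576×30/1.7)²
n = 2066.5046
Round up: n = 2067

Answer: n = 2067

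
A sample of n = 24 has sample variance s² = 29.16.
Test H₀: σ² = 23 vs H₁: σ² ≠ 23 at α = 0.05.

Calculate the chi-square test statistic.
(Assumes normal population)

df = n - 1 = 23
χ² = (n-1)s²/σ₀² = 23×29.16/23 = 29.1600
Critical values: χ²_{0.975,23} = 11.689, χ²_{0.025,23} = 38.076
Rejection region: χ² < 11.689 or χ² > 38.076
Decision: fail to reject H₀

Answer: χ² = 29.1600, fail to reject H₀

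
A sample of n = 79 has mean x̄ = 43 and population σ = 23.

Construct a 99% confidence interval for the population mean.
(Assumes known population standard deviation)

Answer: (36.3341, 49.6659)

Derivation:
Confidence level: 99%, α = 0.01
z_0.005 = 2.576
SE = σ/√n = 23/√79 = 2.5877
Margin of error = 2.576 × 2.5877 = 6.6659
CI: x̄ ± margin = 43 ± 6.6659
CI: (36.3341, 49.6659)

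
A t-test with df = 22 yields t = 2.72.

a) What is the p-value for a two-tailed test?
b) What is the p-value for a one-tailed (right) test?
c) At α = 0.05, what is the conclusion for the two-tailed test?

Using t-distribution with df = 22:
a) Two-tailed: p = 2×P(T > 2.72) = 0.0125
b) One-tailed: p = P(T > 2.72) = 0.0063
c) 0.0125 < 0.05, reject H₀

Answer: a) 0.0125, b) 0.0063, c) reject H₀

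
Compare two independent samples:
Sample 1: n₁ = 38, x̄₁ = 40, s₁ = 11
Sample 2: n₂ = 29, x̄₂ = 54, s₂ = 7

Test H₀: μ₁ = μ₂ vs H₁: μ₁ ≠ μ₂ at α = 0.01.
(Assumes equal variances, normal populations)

Answer: t = -5.9855, reject H₀

Derivation:
Pooled variance: s²_p = [37×11² + 28×7²]/(65) = 89.9846
s_p = 9.4860
SE = s_p×√(1/n₁ + 1/n₂) = 9.4860×√(1/38 + 1/29) = 2.3390
t = (x̄₁ - x̄₂)/SE = (40 - 54)/2.3390 = -5.9855
df = 65, t-critical = ±2.654
Decision: reject H₀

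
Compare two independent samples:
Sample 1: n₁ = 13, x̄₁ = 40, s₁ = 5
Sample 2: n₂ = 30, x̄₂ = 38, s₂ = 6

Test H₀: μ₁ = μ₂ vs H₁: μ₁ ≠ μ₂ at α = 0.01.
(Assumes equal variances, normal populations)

Pooled variance: s²_p = [12×5² + 29×6²]/(41) = 32.7805
s_p = 5.7254
SE = s_p×√(1/n₁ + 1/n₂) = 5.7254×√(1/13 + 1/30) = 1.9011
t = (x̄₁ - x̄₂)/SE = (40 - 38)/1.9011 = 1.0520
df = 41, t-critical = ±2.701
Decision: fail to reject H₀

Answer: t = 1.0520, fail to reject H₀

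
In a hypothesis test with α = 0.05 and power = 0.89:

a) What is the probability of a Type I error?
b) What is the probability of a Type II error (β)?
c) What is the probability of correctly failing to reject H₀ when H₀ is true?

a) Type I error probability = α = 0.05
b) Power = P(reject H₀ | H₁ true) = 1 - β = 0.89, so Type II error probability = β = 1 - Power = 0.11
c) P(fail to reject H₀ | H₀ true) = 1 - α = 0.95

Answer: a) 0.05, b) 0.11, c) 0.95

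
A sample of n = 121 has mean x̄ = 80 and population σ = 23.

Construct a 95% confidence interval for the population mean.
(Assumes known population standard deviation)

Confidence level: 95%, α = 0.05
z_0.025 = 1.960
SE = σ/√n = 23/√121 = 2.0909
Margin of error = 1.960 × 2.0909 = 4.0982
CI: x̄ ± margin = 80 ± 4.0982
CI: (75.9018, 84.0982)

Answer: (75.9018, 84.0982)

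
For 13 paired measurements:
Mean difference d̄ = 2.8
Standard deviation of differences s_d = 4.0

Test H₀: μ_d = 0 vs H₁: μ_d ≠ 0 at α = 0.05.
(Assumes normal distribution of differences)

Answer: t = 2.5239, reject H₀

Derivation:
df = n - 1 = 12
SE = s_d/√n = 4.0/√13 = 1.1094
t = d̄/SE = 2.8/1.1094 = 2.5239
Critical value: t_{0.025,12} = ±2.179
p-value ≈ 0.0267
Decision: reject H₀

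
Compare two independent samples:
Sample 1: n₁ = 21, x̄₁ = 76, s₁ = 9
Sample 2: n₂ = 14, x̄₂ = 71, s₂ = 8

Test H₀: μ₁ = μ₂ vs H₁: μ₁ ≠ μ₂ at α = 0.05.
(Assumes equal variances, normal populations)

Answer: t = 1.6812, fail to reject H₀

Derivation:
Pooled variance: s²_p = [20×9² + 13×8²]/(33) = 74.3030
s_p = 8.6199
SE = s_p×√(1/n₁ + 1/n₂) = 8.6199×√(1/21 + 1/14) = 2.9741
t = (x̄₁ - x̄₂)/SE = (76 - 71)/2.9741 = 1.6812
df = 33, t-critical = ±2.035
Decision: fail to reject H₀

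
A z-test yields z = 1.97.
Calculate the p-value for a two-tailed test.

For z = 1.97:
p = 2×P(Z > |1.97|) = 2×(1 - Φ(1.97)) = 0.0488

Answer: p-value ≈ 0.0488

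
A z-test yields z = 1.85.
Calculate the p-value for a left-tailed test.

Answer: p-value ≈ 0.9678

Derivation:
For z = 1.85:
p = P(Z < 1.85) = Φ(1.85) = 0.9678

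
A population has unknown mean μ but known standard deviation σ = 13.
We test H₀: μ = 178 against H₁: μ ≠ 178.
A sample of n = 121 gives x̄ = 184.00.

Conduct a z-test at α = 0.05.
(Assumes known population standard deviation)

Standard error: SE = σ/√n = 13/√121 = 1.1818
z-statistic: z = (x̄ - μ₀)/SE = (184.00 - 178)/1.1818 = 5.0770
Critical value: ±1.960
p-value < 0.0001
Decision: reject H₀

Answer: z = 5.0770, reject H₀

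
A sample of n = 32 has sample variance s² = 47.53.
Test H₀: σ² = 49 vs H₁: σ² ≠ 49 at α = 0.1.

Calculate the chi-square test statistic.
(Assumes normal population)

df = n - 1 = 31
χ² = (n-1)s²/σ₀² = 31×47.53/49 = 30.0700
Critical values: χ²_{0.95,31} = 19.281, χ²_{0.05,31} = 44.985
Rejection region: χ² < 19.281 or χ² > 44.985
Decision: fail to reject H₀

Answer: χ² = 30.0700, fail to reject H₀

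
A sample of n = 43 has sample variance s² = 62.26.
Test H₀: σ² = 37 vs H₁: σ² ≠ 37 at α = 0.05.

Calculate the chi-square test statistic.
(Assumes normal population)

Answer: χ² = 70.6735, reject H₀

Derivation:
df = n - 1 = 42
χ² = (n-1)s²/σ₀² = 42×62.26/37 = 70.6735
Critical values: χ²_{0.975,42} = 25.999, χ²_{0.025,42} = 61.777
Rejection region: χ² < 25.999 or χ² > 61.777
Decision: reject H₀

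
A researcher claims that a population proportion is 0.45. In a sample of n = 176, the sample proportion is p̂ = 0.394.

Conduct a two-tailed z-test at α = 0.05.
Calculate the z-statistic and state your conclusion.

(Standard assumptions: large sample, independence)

H₀: p = 0.45, H₁: p ≠ 0.45
Standard error: SE = √(p₀(1-p₀)/n) = √(0.45×0.55/176) = 0.037500
z-statistic: z = (p̂ - p₀)/SE = (0.394 - 0.45)/0.037500 = -1.4933
Critical value: z_0.025 = ±1.960
p-value = 0.1354
Decision: fail to reject H₀ at α = 0.05

Answer: z = -1.4933, fail to reject H₀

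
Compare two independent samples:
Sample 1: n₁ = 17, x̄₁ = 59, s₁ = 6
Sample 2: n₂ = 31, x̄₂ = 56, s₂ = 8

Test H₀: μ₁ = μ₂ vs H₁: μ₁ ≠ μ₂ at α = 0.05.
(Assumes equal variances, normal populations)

Pooled variance: s²_p = [16×6² + 30×8²]/(46) = 54.2609
s_p = 7.3662
SE = s_p×√(1/n₁ + 1/n₂) = 7.3662×√(1/17 + 1/31) = 2.2231
t = (x̄₁ - x̄₂)/SE = (59 - 56)/2.2231 = 1.3495
df = 46, t-critical = ±2.013
Decision: fail to reject H₀

Answer: t = 1.3495, fail to reject H₀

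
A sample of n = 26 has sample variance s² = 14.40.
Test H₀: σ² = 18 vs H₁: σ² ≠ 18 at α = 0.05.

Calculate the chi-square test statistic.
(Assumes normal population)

Answer: χ² = 20.0000, fail to reject H₀

Derivation:
df = n - 1 = 25
χ² = (n-1)s²/σ₀² = 25×14.40/18 = 20.0000
Critical values: χ²_{0.975,25} = 13.120, χ²_{0.025,25} = 40.646
Rejection region: χ² < 13.120 or χ² > 40.646
Decision: fail to reject H₀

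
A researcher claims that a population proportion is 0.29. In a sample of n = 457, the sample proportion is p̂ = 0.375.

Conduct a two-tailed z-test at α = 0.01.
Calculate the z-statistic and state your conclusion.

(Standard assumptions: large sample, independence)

Answer: z = 4.0045, reject H₀

Derivation:
H₀: p = 0.29, H₁: p ≠ 0.29
Standard error: SE = √(p₀(1-p₀)/n) = √(0.29×0.71/457) = 0.021226
z-statistic: z = (p̂ - p₀)/SE = (0.375 - 0.29)/0.021226 = 4.0045
Critical value: z_0.005 = ±2.576
p-value = 0.0001
Decision: reject H₀ at α = 0.01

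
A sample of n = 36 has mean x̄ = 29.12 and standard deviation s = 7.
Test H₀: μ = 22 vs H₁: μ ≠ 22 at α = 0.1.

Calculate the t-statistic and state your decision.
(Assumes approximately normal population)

df = n - 1 = 35
SE = s/√n = 7/√36 = 1.1667
t = (x̄ - μ₀)/SE = (29.12 - 22)/1.1667 = 6.1027
Critical value: t_{0.05,35} = ±1.690
p-value < 0.0001
Decision: reject H₀

Answer: t = 6.1027, reject H₀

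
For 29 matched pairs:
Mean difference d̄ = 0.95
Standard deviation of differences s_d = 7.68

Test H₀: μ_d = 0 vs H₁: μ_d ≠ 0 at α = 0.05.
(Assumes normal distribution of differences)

Answer: t = 0.6662, fail to reject H₀

Derivation:
df = n - 1 = 28
SE = s_d/√n = 7.68/√29 = 1.4261
t = d̄/SE = 0.95/1.4261 = 0.6662
Critical value: t_{0.025,28} = ±2.048
p-value ≈ 0.5107
Decision: fail to reject H₀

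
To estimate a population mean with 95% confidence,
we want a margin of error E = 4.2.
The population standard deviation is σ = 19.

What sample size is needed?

z_0.025 = 1.960
n = (z×σ/E)² = (1.960×19/4.2)²
n = 78.6178
Round up: n = 79

Answer: n = 79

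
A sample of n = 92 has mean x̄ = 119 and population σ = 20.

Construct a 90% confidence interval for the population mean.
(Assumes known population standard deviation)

Confidence level: 90%, α = 0.1
z_0.05 = 1.645
SE = σ/√n = 20/√92 = 2.0851
Margin of error = 1.645 × 2.0851 = 3.4300
CI: x̄ ± margin = 119 ± 3.4300
CI: (115.5700, 122.4300)

Answer: (115.5700, 122.4300)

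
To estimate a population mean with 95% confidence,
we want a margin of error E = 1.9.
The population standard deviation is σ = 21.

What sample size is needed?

z_0.025 = 1.960
n = (z×σ/E)² = (1.960×21/1.9)²
n = 469.2924
Round up: n = 470

Answer: n = 470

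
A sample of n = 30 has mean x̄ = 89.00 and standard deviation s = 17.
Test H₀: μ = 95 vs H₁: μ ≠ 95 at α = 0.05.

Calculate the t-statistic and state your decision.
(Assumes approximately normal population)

Answer: t = -1.9331, fail to reject H₀

Derivation:
df = n - 1 = 29
SE = s/√n = 17/√30 = 3.1038
t = (x̄ - μ₀)/SE = (89.00 - 95)/3.1038 = -1.9331
Critical value: t_{0.025,29} = ±2.045
p-value ≈ 0.0630
Decision: fail to reject H₀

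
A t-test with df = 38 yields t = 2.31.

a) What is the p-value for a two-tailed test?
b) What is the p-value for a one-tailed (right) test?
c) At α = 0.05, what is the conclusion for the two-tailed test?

Using t-distribution with df = 38:
a) Two-tailed: p = 2×P(T > 2.31) = 0.0264
b) One-tailed: p = P(T > 2.31) = 0.0132
c) 0.0264 < 0.05, reject H₀

Answer: a) 0.0264, b) 0.0132, c) reject H₀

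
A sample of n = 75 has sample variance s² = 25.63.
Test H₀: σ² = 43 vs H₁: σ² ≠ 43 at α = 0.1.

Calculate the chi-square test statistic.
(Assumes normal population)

df = n - 1 = 74
χ² = (n-1)s²/σ₀² = 74×25.63/43 = 44.1074
Critical values: χ²_{0.95,74} = 55.189, χ²_{0.05,74} = 95.081
Rejection region: χ² < 55.189 or χ² > 95.081
Decision: reject H₀

Answer: χ² = 44.1074, reject H₀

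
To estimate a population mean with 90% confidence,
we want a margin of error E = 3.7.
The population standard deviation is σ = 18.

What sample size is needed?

z_0.05 = 1.645
n = (z×σ/E)² = (1.645×18/3.7)²
n = 64.0433
Round up: n = 65

Answer: n = 65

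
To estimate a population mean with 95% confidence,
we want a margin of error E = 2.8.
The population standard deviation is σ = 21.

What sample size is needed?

z_0.025 = 1.960
n = (z×σ/E)² = (1.960×21/2.8)²
n = 216.0900
Round up: n = 217

Answer: n = 217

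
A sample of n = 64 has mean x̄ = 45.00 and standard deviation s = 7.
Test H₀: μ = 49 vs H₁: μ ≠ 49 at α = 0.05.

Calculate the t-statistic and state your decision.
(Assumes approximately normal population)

df = n - 1 = 63
SE = s/√n = 7/√64 = 0.8750
t = (x̄ - μ₀)/SE = (45.00 - 49)/0.8750 = -4.5714
Critical value: t_{0.025,63} = ±1.998
p-value < 0.0001
Decision: reject H₀

Answer: t = -4.5714, reject H₀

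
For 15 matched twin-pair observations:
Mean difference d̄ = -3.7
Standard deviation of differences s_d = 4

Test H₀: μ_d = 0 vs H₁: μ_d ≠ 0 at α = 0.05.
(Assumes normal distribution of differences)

Answer: t = -3.5825, reject H₀

Derivation:
df = n - 1 = 14
SE = s_d/√n = 4/√15 = 1.0328
t = d̄/SE = -3.7/1.0328 = -3.5825
Critical value: t_{0.025,14} = ±2.145
p-value ≈ 0.0030
Decision: reject H₀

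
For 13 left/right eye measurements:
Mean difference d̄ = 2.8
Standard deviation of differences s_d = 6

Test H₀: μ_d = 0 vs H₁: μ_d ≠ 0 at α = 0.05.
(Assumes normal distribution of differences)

Answer: t = 1.6826, fail to reject H₀

Derivation:
df = n - 1 = 12
SE = s_d/√n = 6/√13 = 1.6641
t = d̄/SE = 2.8/1.6641 = 1.6826
Critical value: t_{0.025,12} = ±2.179
p-value ≈ 0.1183
Decision: fail to reject H₀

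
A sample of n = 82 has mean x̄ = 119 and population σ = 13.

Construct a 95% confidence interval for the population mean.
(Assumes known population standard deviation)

Confidence level: 95%, α = 0.05
z_0.025 = 1.960
SE = σ/√n = 13/√82 = 1.4356
Margin of error = 1.960 × 1.4356 = 2.8138
CI: x̄ ± margin = 119 ± 2.8138
CI: (116.1862, 121.8138)

Answer: (116.1862, 121.8138)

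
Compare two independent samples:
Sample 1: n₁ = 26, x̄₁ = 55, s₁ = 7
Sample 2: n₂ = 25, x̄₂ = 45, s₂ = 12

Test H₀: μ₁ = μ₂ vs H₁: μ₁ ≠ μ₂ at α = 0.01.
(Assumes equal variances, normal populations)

Answer: t = 3.6526, reject H₀

Derivation:
Pooled variance: s²_p = [25×7² + 24×12²]/(49) = 95.5306
s_p = 9.7740
SE = s_p×√(1/n₁ + 1/n₂) = 9.7740×√(1/26 + 1/25) = 2.7378
t = (x̄₁ - x̄₂)/SE = (55 - 45)/2.7378 = 3.6526
df = 49, t-critical = ±2.680
Decision: reject H₀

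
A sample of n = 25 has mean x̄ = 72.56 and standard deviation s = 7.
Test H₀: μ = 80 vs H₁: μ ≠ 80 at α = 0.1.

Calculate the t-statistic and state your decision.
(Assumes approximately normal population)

Answer: t = -5.3143, reject H₀

Derivation:
df = n - 1 = 24
SE = s/√n = 7/√25 = 1.4000
t = (x̄ - μ₀)/SE = (72.56 - 80)/1.4000 = -5.3143
Critical value: t_{0.05,24} = ±1.711
p-value < 0.0001
Decision: reject H₀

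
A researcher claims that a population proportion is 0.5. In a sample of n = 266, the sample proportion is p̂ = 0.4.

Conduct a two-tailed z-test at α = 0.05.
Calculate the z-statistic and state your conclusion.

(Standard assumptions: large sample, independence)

H₀: p = 0.5, H₁: p ≠ 0.5
Standard error: SE = √(p₀(1-p₀)/n) = √(0.5×0.5/266) = 0.030657
z-statistic: z = (p̂ - p₀)/SE = (0.4 - 0.5)/0.030657 = -3.2619
Critical value: z_0.025 = ±1.960
p-value = 0.0011
Decision: reject H₀ at α = 0.05

Answer: z = -3.2619, reject H₀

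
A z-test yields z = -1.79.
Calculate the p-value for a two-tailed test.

Answer: p-value ≈ 0.0735

Derivation:
For z = -1.79:
p = 2×P(Z > |-1.79|) = 2×(1 - Φ(1.79)) = 0.0735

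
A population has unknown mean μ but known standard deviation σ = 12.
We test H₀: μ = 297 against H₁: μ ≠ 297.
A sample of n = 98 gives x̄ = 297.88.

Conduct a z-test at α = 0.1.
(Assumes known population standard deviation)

Standard error: SE = σ/√n = 12/√98 = 1.2122
z-statistic: z = (x̄ - μ₀)/SE = (297.88 - 297)/1.2122 = 0.7260
Critical value: ±1.645
p-value = 0.4678
Decision: fail to reject H₀

Answer: z = 0.7260, fail to reject H₀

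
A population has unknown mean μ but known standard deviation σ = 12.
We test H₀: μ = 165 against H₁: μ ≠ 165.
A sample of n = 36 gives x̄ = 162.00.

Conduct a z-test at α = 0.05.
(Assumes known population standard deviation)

Standard error: SE = σ/√n = 12/√36 = 2.0000
z-statistic: z = (x̄ - μ₀)/SE = (162.00 - 165)/2.0000 = -1.5000
Critical value: ±1.960
p-value = 0.1336
Decision: fail to reject H₀

Answer: z = -1.5000, fail to reject H₀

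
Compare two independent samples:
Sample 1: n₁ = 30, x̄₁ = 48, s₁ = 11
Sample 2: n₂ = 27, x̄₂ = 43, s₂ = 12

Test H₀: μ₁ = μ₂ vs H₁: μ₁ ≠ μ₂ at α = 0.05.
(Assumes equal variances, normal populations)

Pooled variance: s²_p = [29×11² + 26×12²]/(55) = 131.8727
s_p = 11.4836
SE = s_p×√(1/n₁ + 1/n₂) = 11.4836×√(1/30 + 1/27) = 3.0463
t = (x̄₁ - x̄₂)/SE = (48 - 43)/3.0463 = 1.6413
df = 55, t-critical = ±2.004
Decision: fail to reject H₀

Answer: t = 1.6413, fail to reject H₀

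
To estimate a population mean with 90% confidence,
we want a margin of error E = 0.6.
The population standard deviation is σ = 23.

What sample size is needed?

z_0.05 = 1.645
n = (z×σ/E)² = (1.645×23/0.6)²
n = 3976.3534
Round up: n = 3977

Answer: n = 3977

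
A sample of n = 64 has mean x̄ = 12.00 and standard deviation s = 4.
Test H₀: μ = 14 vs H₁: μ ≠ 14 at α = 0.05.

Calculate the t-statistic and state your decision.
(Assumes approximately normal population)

df = n - 1 = 63
SE = s/√n = 4/√64 = 0.5000
t = (x̄ - μ₀)/SE = (12.00 - 14)/0.5000 = -4.0000
Critical value: t_{0.025,63} = ±1.998
p-value ≈ 0.0002
Decision: reject H₀

Answer: t = -4.0000, reject H₀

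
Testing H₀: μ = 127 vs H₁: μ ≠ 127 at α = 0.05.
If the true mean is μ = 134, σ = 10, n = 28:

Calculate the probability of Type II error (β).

Answer: β ≈ 0.0406

Derivation:
SE = σ/√n = 10/√28 = 1.8898
Critical values: μ₀ ± z_0.025×SE = 127 ± 1.960×1.8898
Acceptance region: (123.2960, 130.7040)
Under H₁ (μ = 134): z_high = (130.7040 - 134)/1.8898 = -1.7441, z_low = (123.2960 - 134)/1.8898 = -5.6641
β = P(not reject | H₁) = Φ(-1.7441) - Φ(-5.6641) ≈ 0.0406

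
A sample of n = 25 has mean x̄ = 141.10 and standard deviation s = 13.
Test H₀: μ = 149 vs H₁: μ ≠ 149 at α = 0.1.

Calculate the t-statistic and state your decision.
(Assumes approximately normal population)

Answer: t = -3.0385, reject H₀

Derivation:
df = n - 1 = 24
SE = s/√n = 13/√25 = 2.6000
t = (x̄ - μ₀)/SE = (141.10 - 149)/2.6000 = -3.0385
Critical value: t_{0.05,24} = ±1.711
p-value ≈ 0.0057
Decision: reject H₀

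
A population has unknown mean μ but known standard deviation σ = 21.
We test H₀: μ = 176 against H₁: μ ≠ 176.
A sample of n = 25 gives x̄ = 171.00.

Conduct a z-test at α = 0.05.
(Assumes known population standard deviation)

Answer: z = -1.1905, fail to reject H₀

Derivation:
Standard error: SE = σ/√n = 21/√25 = 4.2000
z-statistic: z = (x̄ - μ₀)/SE = (171.00 - 176)/4.2000 = -1.1905
Critical value: ±1.960
p-value = 0.2338
Decision: fail to reject H₀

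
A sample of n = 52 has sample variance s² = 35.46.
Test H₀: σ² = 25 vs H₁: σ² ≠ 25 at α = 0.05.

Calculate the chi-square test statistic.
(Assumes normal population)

df = n - 1 = 51
χ² = (n-1)s²/σ₀² = 51×35.46/25 = 72.3384
Critical values: χ²_{0.975,51} = 33.162, χ²_{0.025,51} = 72.616
Rejection region: χ² < 33.162 or χ² > 72.616
Decision: fail to reject H₀

Answer: χ² = 72.3384, fail to reject H₀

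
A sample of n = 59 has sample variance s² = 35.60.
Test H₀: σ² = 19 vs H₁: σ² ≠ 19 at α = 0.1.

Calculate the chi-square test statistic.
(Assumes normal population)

df = n - 1 = 58
χ² = (n-1)s²/σ₀² = 58×35.60/19 = 108.6737
Critical values: χ²_{0.95,58} = 41.492, χ²_{0.05,58} = 76.778
Rejection region: χ² < 41.492 or χ² > 76.778
Decision: reject H₀

Answer: χ² = 108.6737, reject H₀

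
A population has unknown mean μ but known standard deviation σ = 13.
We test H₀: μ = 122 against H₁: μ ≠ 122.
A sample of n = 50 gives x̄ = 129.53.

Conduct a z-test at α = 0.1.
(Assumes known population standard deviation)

Answer: z = 4.0957, reject H₀

Derivation:
Standard error: SE = σ/√n = 13/√50 = 1.8385
z-statistic: z = (x̄ - μ₀)/SE = (129.53 - 122)/1.8385 = 4.0957
Critical value: ±1.645
p-value < 0.0001
Decision: reject H₀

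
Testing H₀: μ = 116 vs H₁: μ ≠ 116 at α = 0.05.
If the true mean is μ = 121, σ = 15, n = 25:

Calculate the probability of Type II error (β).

SE = σ/√n = 15/√25 = 3.0000
Critical values: μ₀ ± z_0.025×SE = 116 ± 1.960×3.0000
Acceptance region: (110.1200, 121.8800)
Under H₁ (μ = 121): z_high = (121.8800 - 121)/3.0000 = 0.2933, z_low = (110.1200 - 121)/3.0000 = -3.6267
β = P(not reject | H₁) = Φ(0.2933) - Φ(-3.6267) ≈ 0.6152

Answer: β ≈ 0.6152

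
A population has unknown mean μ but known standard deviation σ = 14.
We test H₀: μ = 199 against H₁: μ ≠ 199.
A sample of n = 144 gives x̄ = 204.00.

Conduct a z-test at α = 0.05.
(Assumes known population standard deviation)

Standard error: SE = σ/√n = 14/√144 = 1.1667
z-statistic: z = (x̄ - μ₀)/SE = (204.00 - 199)/1.1667 = 4.2856
Critical value: ±1.960
p-value < 0.0001
Decision: reject H₀

Answer: z = 4.2856, reject H₀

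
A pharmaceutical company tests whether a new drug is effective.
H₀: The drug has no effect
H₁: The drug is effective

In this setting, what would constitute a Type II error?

Answer: Failing to detect the drug's effect when it actually works

Derivation:
A Type I error (probability α) occurs when we reject a true H₀.
A Type II error (probability β) occurs when we fail to reject a false H₀.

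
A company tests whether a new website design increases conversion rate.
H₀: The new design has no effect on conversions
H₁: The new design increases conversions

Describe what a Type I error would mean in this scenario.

Answer: Switching to a new design that doesn't actually help

Derivation:
A Type I error (probability α) occurs when we reject a true H₀.
A Type II error (probability β) occurs when we fail to reject a false H₀.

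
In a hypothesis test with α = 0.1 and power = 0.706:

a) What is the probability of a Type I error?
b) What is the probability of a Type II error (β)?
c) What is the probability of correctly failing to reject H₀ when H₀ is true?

Answer: a) 0.1, b) 0.294, c) 0.9

Derivation:
a) Type I error probability = α = 0.1
b) Power = P(reject H₀ | H₁ true) = 1 - β = 0.706, so Type II error probability = β = 1 - Power = 0.294
c) P(fail to reject H₀ | H₀ true) = 1 - α = 0.9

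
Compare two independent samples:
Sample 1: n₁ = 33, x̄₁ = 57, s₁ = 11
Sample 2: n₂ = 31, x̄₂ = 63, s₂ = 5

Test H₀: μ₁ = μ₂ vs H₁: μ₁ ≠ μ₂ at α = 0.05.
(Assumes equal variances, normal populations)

Answer: t = -2.7783, reject H₀

Derivation:
Pooled variance: s²_p = [32×11² + 30×5²]/(62) = 74.5484
s_p = 8.6341
SE = s_p×√(1/n₁ + 1/n₂) = 8.6341×√(1/33 + 1/31) = 2.1596
t = (x̄₁ - x̄₂)/SE = (57 - 63)/2.1596 = -2.7783
df = 62, t-critical = ±1.999
Decision: reject H₀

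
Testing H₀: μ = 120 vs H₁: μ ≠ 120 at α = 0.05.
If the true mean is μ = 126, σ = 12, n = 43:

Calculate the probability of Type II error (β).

Answer: β ≈ 0.0936

Derivation:
SE = σ/√n = 12/√43 = 1.8300
Critical values: μ₀ ± z_0.025×SE = 120 ± 1.960×1.8300
Acceptance region: (116.4132, 123.5868)
Under H₁ (μ = 126): z_high = (123.5868 - 126)/1.8300 = -1.3187, z_low = (116.4132 - 126)/1.8300 = -5.2387
β = P(not reject | H₁) = Φ(-1.3187) - Φ(-5.2387) ≈ 0.0936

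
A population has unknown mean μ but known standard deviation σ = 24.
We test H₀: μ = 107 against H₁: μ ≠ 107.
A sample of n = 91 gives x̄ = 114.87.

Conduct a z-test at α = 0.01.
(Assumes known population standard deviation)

Answer: z = 3.1281, reject H₀

Derivation:
Standard error: SE = σ/√n = 24/√91 = 2.5159
z-statistic: z = (x̄ - μ₀)/SE = (114.87 - 107)/2.5159 = 3.1281
Critical value: ±2.576
p-value = 0.0018
Decision: reject H₀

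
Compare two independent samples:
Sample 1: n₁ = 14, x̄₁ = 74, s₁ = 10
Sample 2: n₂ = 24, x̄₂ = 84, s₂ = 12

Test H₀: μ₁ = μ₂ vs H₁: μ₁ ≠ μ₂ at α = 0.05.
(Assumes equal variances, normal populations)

Answer: t = -2.6272, reject H₀

Derivation:
Pooled variance: s²_p = [13×10² + 23×12²]/(36) = 128.1111
s_p = 11.3186
SE = s_p×√(1/n₁ + 1/n₂) = 11.3186×√(1/14 + 1/24) = 3.8064
t = (x̄₁ - x̄₂)/SE = (74 - 84)/3.8064 = -2.6272
df = 36, t-critical = ±2.028
Decision: reject H₀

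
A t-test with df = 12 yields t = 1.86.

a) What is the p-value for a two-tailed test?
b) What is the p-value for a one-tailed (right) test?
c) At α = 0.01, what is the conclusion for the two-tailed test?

Answer: a) 0.0876, b) 0.0438, c) fail to reject H₀

Derivation:
Using t-distribution with df = 12:
a) Two-tailed: p = 2×P(T > 1.86) = 0.0876
b) One-tailed: p = P(T > 1.86) = 0.0438
c) 0.0876 ≥ 0.01, fail to reject H₀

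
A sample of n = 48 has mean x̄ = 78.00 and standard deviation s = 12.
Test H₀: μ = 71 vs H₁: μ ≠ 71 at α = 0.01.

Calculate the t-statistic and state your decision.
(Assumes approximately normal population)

Answer: t = 4.0413, reject H₀

Derivation:
df = n - 1 = 47
SE = s/√n = 12/√48 = 1.7321
t = (x̄ - μ₀)/SE = (78.00 - 71)/1.7321 = 4.0413
Critical value: t_{0.005,47} = ±2.685
p-value ≈ 0.0002
Decision: reject H₀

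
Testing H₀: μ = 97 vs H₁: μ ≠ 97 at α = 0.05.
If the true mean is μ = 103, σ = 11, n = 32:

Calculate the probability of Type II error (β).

SE = σ/√n = 11/√32 = 1.9445
Critical values: μ₀ ± z_0.025×SE = 97 ± 1.960×1.9445
Acceptance region: (93.1888, 100.8112)
Under H₁ (μ = 103): z_high = (100.8112 - 103)/1.9445 = -1.1256, z_low = (93.1888 - 103)/1.9445 = -5.0456
β = P(not reject | H₁) = Φ(-1.1256) - Φ(-5.0456) ≈ 0.1302

Answer: β ≈ 0.1302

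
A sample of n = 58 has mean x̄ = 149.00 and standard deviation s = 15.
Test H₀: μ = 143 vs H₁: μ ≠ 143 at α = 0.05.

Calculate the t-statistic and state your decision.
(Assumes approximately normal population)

df = n - 1 = 57
SE = s/√n = 15/√58 = 1.9696
t = (x̄ - μ₀)/SE = (149.00 - 143)/1.9696 = 3.0463
Critical value: t_{0.025,57} = ±2.002
p-value ≈ 0.0035
Decision: reject H₀

Answer: t = 3.0463, reject H₀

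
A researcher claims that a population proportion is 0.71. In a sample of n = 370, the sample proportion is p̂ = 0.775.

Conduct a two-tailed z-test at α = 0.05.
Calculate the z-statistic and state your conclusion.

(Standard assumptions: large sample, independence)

Answer: z = 2.7554, reject H₀

Derivation:
H₀: p = 0.71, H₁: p ≠ 0.71
Standard error: SE = √(p₀(1-p₀)/n) = √(0.71×0.29/370) = 0.023590
z-statistic: z = (p̂ - p₀)/SE = (0.775 - 0.71)/0.023590 = 2.7554
Critical value: z_0.025 = ±1.960
p-value = 0.0059
Decision: reject H₀ at α = 0.05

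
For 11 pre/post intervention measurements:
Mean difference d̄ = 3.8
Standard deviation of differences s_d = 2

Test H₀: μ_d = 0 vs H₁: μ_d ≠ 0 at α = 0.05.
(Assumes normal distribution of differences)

df = n - 1 = 10
SE = s_d/√n = 2/√11 = 0.6030
t = d̄/SE = 3.8/0.6030 = 6.3018
Critical value: t_{0.025,10} = ±2.228
p-value ≈ 0.0001
Decision: reject H₀

Answer: t = 6.3018, reject H₀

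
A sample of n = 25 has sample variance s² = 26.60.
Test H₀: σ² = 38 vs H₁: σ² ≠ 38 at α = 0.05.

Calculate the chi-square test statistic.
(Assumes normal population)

df = n - 1 = 24
χ² = (n-1)s²/σ₀² = 24×26.60/38 = 16.8000
Critical values: χ²_{0.975,24} = 12.401, χ²_{0.025,24} = 39.364
Rejection region: χ² < 12.401 or χ² > 39.364
Decision: fail to reject H₀

Answer: χ² = 16.8000, fail to reject H₀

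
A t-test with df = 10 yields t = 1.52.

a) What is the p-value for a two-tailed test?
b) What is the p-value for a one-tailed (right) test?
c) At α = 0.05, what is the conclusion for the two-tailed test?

Answer: a) 0.1595, b) 0.0797, c) fail to reject H₀

Derivation:
Using t-distribution with df = 10:
a) Two-tailed: p = 2×P(T > 1.52) = 0.1595
b) One-tailed: p = P(T > 1.52) = 0.0797
c) 0.1595 ≥ 0.05, fail to reject H₀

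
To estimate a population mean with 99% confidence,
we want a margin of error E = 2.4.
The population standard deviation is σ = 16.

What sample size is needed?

z_0.005 = 2.576
n = (z×σ/E)² = (2.576×16/2.4)²
n = 294.9234
Round up: n = 295

Answer: n = 295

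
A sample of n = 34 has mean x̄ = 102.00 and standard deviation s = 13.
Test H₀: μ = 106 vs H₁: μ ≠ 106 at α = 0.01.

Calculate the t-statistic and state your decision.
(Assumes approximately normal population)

Answer: t = -1.7941, fail to reject H₀

Derivation:
df = n - 1 = 33
SE = s/√n = 13/√34 = 2.2295
t = (x̄ - μ₀)/SE = (102.00 - 106)/2.2295 = -1.7941
Critical value: t_{0.005,33} = ±2.733
p-value ≈ 0.0820
Decision: fail to reject H₀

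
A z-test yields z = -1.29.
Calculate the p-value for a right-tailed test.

For z = -1.29:
p = P(Z > -1.29) = 1 - Φ(-1.29) = 0.9015

Answer: p-value ≈ 0.9015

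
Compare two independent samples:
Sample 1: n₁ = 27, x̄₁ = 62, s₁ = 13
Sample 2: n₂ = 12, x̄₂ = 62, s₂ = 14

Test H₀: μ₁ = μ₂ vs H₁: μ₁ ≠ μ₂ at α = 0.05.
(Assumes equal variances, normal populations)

Answer: t = 0.0000, fail to reject H₀

Derivation:
Pooled variance: s²_p = [26×13² + 11×14²]/(37) = 177.0270
s_p = 13.3051
SE = s_p×√(1/n₁ + 1/n₂) = 13.3051×√(1/27 + 1/12) = 4.6161
t = (x̄₁ - x̄₂)/SE = (62 - 62)/4.6161 = 0.0000
df = 37, t-critical = ±2.026
Decision: fail to reject H₀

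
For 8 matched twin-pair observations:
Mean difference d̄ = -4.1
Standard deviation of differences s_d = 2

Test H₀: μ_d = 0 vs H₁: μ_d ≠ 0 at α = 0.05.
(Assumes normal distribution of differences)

df = n - 1 = 7
SE = s_d/√n = 2/√8 = 0.7071
t = d̄/SE = -4.1/0.7071 = -5.7983
Critical value: t_{0.025,7} = ±2.365
p-value ≈ 0.0007
Decision: reject H₀

Answer: t = -5.7983, reject H₀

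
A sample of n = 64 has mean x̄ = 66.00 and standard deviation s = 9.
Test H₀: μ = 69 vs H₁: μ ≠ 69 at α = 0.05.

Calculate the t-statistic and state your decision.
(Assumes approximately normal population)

Answer: t = -2.6667, reject H₀

Derivation:
df = n - 1 = 63
SE = s/√n = 9/√64 = 1.1250
t = (x̄ - μ₀)/SE = (66.00 - 69)/1.1250 = -2.6667
Critical value: t_{0.025,63} = ±1.998
p-value ≈ 0.0097
Decision: reject H₀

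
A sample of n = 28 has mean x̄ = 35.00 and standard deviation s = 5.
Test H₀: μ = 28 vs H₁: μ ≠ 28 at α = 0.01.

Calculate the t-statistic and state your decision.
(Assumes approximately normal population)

df = n - 1 = 27
SE = s/√n = 5/√28 = 0.9449
t = (x̄ - μ₀)/SE = (35.00 - 28)/0.9449 = 7.4082
Critical value: t_{0.005,27} = ±2.771
p-value < 0.0001
Decision: reject H₀

Answer: t = 7.4082, reject H₀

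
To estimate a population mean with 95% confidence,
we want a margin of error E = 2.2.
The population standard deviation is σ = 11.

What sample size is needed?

Answer: n = 97

Derivation:
z_0.025 = 1.960
n = (z×σ/E)² = (1.960×11/2.2)²
n = 96.0400
Round up: n = 97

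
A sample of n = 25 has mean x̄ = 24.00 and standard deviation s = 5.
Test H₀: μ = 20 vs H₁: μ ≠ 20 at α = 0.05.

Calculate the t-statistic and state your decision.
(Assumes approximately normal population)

df = n - 1 = 24
SE = s/√n = 5/√25 = 1.0000
t = (x̄ - μ₀)/SE = (24.00 - 20)/1.0000 = 4.0000
Critical value: t_{0.025,24} = ±2.064
p-value ≈ 0.0005
Decision: reject H₀

Answer: t = 4.0000, reject H₀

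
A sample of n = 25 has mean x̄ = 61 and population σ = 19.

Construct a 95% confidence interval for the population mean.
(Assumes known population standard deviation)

Confidence level: 95%, α = 0.05
z_0.025 = 1.960
SE = σ/√n = 19/√25 = 3.8000
Margin of error = 1.960 × 3.8000 = 7.4480
CI: x̄ ± margin = 61 ± 7.4480
CI: (53.5520, 68.4480)

Answer: (53.5520, 68.4480)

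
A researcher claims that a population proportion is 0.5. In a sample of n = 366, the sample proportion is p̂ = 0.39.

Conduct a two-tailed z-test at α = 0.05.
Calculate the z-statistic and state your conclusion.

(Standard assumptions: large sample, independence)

Answer: z = -4.2089, reject H₀

Derivation:
H₀: p = 0.5, H₁: p ≠ 0.5
Standard error: SE = √(p₀(1-p₀)/n) = √(0.5×0.5/366) = 0.026135
z-statistic: z = (p̂ - p₀)/SE = (0.39 - 0.5)/0.026135 = -4.2089
Critical value: z_0.025 = ±1.960
p-value < 0.0001
Decision: reject H₀ at α = 0.05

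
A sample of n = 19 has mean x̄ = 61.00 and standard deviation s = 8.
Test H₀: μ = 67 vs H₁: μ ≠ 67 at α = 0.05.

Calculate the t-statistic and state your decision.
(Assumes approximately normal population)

df = n - 1 = 18
SE = s/√n = 8/√19 = 1.8353
t = (x̄ - μ₀)/SE = (61.00 - 67)/1.8353 = -3.2692
Critical value: t_{0.025,18} = ±2.101
p-value ≈ 0.0043
Decision: reject H₀

Answer: t = -3.2692, reject H₀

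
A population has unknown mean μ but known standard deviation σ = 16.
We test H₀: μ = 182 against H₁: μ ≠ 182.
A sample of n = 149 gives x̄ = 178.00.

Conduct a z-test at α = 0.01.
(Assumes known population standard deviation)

Answer: z = -3.0516, reject H₀

Derivation:
Standard error: SE = σ/√n = 16/√149 = 1.3108
z-statistic: z = (x̄ - μ₀)/SE = (178.00 - 182)/1.3108 = -3.0516
Critical value: ±2.576
p-value = 0.0023
Decision: reject H₀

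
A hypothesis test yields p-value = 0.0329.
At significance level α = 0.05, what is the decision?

Answer: reject H₀

Derivation:
Compare p-value to α:
0.0329 < 0.05
Decision: reject H₀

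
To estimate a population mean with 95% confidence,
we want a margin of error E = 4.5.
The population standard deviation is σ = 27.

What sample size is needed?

z_0.025 = 1.960
n = (z×σ/E)² = (1.960×27/4.5)²
n = 138.2976
Round up: n = 139

Answer: n = 139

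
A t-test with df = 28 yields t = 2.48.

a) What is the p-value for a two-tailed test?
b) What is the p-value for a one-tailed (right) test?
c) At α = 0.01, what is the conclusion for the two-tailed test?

Answer: a) 0.0194, b) 0.0097, c) fail to reject H₀

Derivation:
Using t-distribution with df = 28:
a) Two-tailed: p = 2×P(T > 2.48) = 0.0194
b) One-tailed: p = P(T > 2.48) = 0.0097
c) 0.0194 ≥ 0.01, fail to reject H₀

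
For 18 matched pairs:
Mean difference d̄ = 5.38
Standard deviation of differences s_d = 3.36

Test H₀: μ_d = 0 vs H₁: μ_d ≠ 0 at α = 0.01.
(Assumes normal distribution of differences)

df = n - 1 = 17
SE = s_d/√n = 3.36/√18 = 0.7920
t = d̄/SE = 5.38/0.7920 = 6.7929
Critical value: t_{0.005,17} = ±2.898
p-value < 0.0001
Decision: reject H₀

Answer: t = 6.7929, reject H₀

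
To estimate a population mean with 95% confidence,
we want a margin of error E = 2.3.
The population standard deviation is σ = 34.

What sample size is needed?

z_0.025 = 1.960
n = (z×σ/E)² = (1.960×34/2.3)²
n = 839.4876
Round up: n = 840

Answer: n = 840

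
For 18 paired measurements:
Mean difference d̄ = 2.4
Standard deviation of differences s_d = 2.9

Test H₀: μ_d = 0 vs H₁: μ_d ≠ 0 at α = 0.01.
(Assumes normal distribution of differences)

Answer: t = 3.5113, reject H₀

Derivation:
df = n - 1 = 17
SE = s_d/√n = 2.9/√18 = 0.6835
t = d̄/SE = 2.4/0.6835 = 3.5113
Critical value: t_{0.005,17} = ±2.898
p-value ≈ 0.0027
Decision: reject H₀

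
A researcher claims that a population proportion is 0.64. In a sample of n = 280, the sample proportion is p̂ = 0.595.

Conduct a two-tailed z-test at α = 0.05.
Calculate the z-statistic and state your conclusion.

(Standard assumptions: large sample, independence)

Answer: z = -1.5688, fail to reject H₀

Derivation:
H₀: p = 0.64, H₁: p ≠ 0.64
Standard error: SE = √(p₀(1-p₀)/n) = √(0.64×0.36/280) = 0.028685
z-statistic: z = (p̂ - p₀)/SE = (0.595 - 0.64)/0.028685 = -1.5688
Critical value: z_0.025 = ±1.960
p-value = 0.1167
Decision: fail to reject H₀ at α = 0.05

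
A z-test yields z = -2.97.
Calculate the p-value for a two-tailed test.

Answer: p-value ≈ 0.0030

Derivation:
For z = -2.97:
p = 2×P(Z > |-2.97|) = 2×(1 - Φ(2.97)) = 0.0030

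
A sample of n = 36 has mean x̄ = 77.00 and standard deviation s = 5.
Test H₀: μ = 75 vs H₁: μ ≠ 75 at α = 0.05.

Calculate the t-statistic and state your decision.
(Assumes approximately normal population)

df = n - 1 = 35
SE = s/√n = 5/√36 = 0.8333
t = (x̄ - μ₀)/SE = (77.00 - 75)/0.8333 = 2.4001
Critical value: t_{0.025,35} = ±2.030
p-value ≈ 0.0218
Decision: reject H₀

Answer: t = 2.4001, reject H₀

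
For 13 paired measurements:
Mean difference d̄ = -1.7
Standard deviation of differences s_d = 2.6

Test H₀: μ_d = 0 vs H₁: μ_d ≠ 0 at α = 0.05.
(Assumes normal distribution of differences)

df = n - 1 = 12
SE = s_d/√n = 2.6/√13 = 0.7211
t = d̄/SE = -1.7/0.7211 = -2.3575
Critical value: t_{0.025,12} = ±2.179
p-value ≈ 0.0362
Decision: reject H₀

Answer: t = -2.3575, reject H₀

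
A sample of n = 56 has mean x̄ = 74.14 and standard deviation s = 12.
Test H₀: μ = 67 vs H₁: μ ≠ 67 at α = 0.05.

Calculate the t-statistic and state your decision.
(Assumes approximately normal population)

df = n - 1 = 55
SE = s/√n = 12/√56 = 1.6036
t = (x̄ - μ₀)/SE = (74.14 - 67)/1.6036 = 4.4525
Critical value: t_{0.025,55} = ±2.004
p-value < 0.0001
Decision: reject H₀

Answer: t = 4.4525, reject H₀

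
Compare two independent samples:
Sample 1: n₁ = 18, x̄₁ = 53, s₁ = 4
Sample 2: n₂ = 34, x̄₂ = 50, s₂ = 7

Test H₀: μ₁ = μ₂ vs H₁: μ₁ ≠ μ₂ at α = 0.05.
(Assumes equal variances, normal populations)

Pooled variance: s²_p = [17×4² + 33×7²]/(50) = 37.7800
s_p = 6.1465
SE = s_p×√(1/n₁ + 1/n₂) = 6.1465×√(1/18 + 1/34) = 1.7917
t = (x̄₁ - x̄₂)/SE = (53 - 50)/1.7917 = 1.6744
df = 50, t-critical = ±2.009
Decision: fail to reject H₀

Answer: t = 1.6744, fail to reject H₀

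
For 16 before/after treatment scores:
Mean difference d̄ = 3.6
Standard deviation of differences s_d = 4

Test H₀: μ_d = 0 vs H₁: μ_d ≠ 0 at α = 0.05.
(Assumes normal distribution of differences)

df = n - 1 = 15
SE = s_d/√n = 4/√16 = 1.0000
t = d̄/SE = 3.6/1.0000 = 3.6000
Critical value: t_{0.025,15} = ±2.131
p-value ≈ 0.0026
Decision: reject H₀

Answer: t = 3.6000, reject H₀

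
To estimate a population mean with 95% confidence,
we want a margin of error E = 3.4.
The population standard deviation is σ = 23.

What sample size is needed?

z_0.025 = 1.960
n = (z×σ/E)² = (1.960×23/3.4)²
n = 175.7964
Round up: n = 176

Answer: n = 176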